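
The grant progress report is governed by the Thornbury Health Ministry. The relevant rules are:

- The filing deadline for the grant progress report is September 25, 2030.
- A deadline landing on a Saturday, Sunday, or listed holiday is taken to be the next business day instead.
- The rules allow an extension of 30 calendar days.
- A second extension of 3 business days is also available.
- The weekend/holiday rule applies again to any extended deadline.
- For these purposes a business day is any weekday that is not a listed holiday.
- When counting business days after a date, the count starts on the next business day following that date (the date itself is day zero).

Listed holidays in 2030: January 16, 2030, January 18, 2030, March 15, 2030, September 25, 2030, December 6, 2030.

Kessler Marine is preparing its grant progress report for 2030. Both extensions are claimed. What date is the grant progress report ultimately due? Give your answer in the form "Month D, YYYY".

The statutory due date is September 25, 2030.
September 25, 2030 is a listed holiday, so it moves to the next business day, September 26, 2030 (Thursday).
Applying the 30-calendar-day extension: September 26, 2030 + 30 days = October 26, 2030.
October 26, 2030 is a Saturday; the next business day is October 28, 2030 (Monday).
Counting 3 further business days from October 28, 2030 reaches October 31, 2030.
October 31, 2030 (Thursday) is already a business day.
Final deadline: October 31, 2030.

October 31, 2030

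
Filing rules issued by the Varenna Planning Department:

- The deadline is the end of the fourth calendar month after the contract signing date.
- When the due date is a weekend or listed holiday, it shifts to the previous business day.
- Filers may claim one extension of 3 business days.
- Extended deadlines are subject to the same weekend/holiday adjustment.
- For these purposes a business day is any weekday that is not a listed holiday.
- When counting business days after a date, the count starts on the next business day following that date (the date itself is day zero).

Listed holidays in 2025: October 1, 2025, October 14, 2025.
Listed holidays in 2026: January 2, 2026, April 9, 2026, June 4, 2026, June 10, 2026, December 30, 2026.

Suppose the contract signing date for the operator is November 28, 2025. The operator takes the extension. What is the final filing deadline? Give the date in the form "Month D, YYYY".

The fourth month after November 28, 2025 is March 2026, whose last day is March 31, 2026.
Since March 31, 2026 is a Tuesday and not a holiday, the date is unchanged.
Counting 3 further business days from March 31, 2026 reaches April 3, 2026.
April 3, 2026 (Friday) is already a business day.
Final deadline: April 3, 2026.

April 3, 2026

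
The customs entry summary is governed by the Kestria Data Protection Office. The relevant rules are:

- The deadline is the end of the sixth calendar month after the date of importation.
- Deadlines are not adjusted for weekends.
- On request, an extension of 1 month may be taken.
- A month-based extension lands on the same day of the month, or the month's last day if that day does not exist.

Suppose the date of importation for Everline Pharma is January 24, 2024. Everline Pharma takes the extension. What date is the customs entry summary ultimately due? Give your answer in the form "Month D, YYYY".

6 months after January 24, 2024 falls in July 2024; the last day of that month is July 31, 2024.
No adjustment is made for weekends or holidays, so July 31, 2024 stands.
Applying the 1 month extension: 1 month after July 31, 2024 is August 31, 2024.
August 31, 2024 is a Saturday; no weekend or holiday adjustment applies.
So the filing is due August 31, 2024.

August 31, 2024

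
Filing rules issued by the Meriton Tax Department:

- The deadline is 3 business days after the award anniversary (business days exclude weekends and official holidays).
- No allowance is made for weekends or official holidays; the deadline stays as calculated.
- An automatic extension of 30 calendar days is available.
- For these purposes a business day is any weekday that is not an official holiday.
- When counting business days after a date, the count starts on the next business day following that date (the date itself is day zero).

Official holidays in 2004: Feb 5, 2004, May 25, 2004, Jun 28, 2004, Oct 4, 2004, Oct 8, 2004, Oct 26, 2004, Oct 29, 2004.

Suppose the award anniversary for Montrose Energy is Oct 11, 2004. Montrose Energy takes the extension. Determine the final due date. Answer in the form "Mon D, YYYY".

Nov 13, 2004

3 business days after Oct 11, 2004, excluding weekends and holidays, is Oct 14, 2004.
Oct 14, 2004 is a Thursday; no weekend or holiday adjustment applies.
Applying the 30-calendar-day extension: Oct 14, 2004 + 30 days = Nov 13, 2004.
No adjustment is made for weekends or holidays, so Nov 13, 2004 stands.
The final due date is Nov 13, 2004.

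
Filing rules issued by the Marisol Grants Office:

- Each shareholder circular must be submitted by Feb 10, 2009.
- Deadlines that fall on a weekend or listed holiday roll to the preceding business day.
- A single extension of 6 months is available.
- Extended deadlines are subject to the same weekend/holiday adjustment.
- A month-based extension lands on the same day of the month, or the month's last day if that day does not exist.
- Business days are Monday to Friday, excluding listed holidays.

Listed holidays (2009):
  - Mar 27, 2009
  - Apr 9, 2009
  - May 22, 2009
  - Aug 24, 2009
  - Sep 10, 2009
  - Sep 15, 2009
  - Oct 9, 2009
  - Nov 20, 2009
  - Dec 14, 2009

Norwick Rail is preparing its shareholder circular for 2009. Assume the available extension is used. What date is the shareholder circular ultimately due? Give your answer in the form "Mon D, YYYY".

Aug 10, 2009

The statutory due date is Feb 10, 2009.
Feb 10, 2009 (Tuesday) is already a business day.
Applying the 6 months extension: 6 months after Feb 10, 2009 is Aug 10, 2009.
Since Aug 10, 2009 is a Monday and not a holiday, the date is unchanged.
Final deadline: Aug 10, 2009.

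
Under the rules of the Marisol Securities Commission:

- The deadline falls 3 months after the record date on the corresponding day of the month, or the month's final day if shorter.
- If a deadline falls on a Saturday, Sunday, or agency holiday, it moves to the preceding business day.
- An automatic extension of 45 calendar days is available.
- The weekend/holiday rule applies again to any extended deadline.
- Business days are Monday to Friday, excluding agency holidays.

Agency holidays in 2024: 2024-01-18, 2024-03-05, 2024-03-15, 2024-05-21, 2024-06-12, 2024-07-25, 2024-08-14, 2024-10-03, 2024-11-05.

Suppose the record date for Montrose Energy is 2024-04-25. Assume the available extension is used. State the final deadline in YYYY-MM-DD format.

3 months from 2024-04-25 is 2024-07-25.
Because 2024-07-25 is a listed holiday, the deadline becomes 2024-07-24 (Wednesday).
The 45-calendar-day extension moves the deadline from 2024-07-24 to 2024-09-07.
2024-09-07 is a Saturday; the preceding business day is 2024-09-06 (Friday).
So the filing is due 2024-09-06.

2024-09-06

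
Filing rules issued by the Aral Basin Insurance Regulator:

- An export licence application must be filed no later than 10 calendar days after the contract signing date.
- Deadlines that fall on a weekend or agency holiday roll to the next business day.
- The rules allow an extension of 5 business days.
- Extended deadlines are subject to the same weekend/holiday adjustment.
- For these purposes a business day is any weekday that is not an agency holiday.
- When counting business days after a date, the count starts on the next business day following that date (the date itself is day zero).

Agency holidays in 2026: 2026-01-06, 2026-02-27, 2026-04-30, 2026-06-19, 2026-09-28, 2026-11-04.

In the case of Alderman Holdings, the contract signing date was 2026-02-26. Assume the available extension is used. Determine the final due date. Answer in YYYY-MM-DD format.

2026-03-16

10 calendar days after 2026-02-26 is 2026-03-08.
2026-03-08 is a Sunday, so it moves to the next business day, 2026-03-09 (Monday).
Applying the 5-business-day extension: 5 business days after 2026-03-09 is 2026-03-16.
2026-03-16 falls on a Monday, which is a business day, so no adjustment is needed.
Final deadline: 2026-03-16.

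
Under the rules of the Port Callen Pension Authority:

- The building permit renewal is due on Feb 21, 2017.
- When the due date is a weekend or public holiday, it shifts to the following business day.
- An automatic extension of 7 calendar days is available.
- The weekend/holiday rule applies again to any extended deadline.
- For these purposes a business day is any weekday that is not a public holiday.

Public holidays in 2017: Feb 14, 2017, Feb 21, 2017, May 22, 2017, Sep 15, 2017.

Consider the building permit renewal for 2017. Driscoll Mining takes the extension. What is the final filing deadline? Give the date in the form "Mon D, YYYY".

The stated deadline is Feb 21, 2017.
Feb 21, 2017 falls on a listed holiday. Rolling to the next business day gives Feb 22, 2017, a Wednesday.
Add the 7 calendar-day extension to Feb 22, 2017: Mar 1, 2017.
Mar 1, 2017 is a Wednesday and not a listed holiday, so it stands.
Final deadline: Mar 1, 2017.

Mar 1, 2017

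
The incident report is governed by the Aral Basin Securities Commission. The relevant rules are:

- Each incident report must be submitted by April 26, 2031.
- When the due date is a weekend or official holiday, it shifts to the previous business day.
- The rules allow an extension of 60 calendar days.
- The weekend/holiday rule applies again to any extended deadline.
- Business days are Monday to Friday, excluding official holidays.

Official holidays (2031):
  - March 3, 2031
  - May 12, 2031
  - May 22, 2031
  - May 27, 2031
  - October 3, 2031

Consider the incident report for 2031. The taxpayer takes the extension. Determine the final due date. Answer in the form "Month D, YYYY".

The stated deadline is April 26, 2031.
April 26, 2031 falls on a Saturday. Rolling to the preceding business day gives April 25, 2031, a Friday.
Add the 60 calendar-day extension to April 25, 2031: June 24, 2031.
June 24, 2031 falls on a Tuesday, which is a business day, so no adjustment is needed.
The final due date is June 24, 2031.

June 24, 2031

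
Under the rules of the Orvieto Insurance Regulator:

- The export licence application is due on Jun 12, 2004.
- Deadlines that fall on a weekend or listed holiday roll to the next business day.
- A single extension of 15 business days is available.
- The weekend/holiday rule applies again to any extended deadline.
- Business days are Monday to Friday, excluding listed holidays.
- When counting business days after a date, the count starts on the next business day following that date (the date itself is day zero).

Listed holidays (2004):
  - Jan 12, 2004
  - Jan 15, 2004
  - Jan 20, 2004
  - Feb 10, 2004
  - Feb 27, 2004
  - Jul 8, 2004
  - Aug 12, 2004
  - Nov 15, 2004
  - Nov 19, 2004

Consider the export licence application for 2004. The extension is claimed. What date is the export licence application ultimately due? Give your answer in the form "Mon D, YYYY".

The stated deadline is Jun 12, 2004.
Because Jun 12, 2004 is a Saturday, the deadline becomes Jun 14, 2004 (Monday).
The 15-business-day extension runs from Jun 14, 2004 to Jul 5, 2004.
Since Jul 5, 2004 is a Monday and not a holiday, the date is unchanged.
So the filing is due Jul 5, 2004.

Jul 5, 2004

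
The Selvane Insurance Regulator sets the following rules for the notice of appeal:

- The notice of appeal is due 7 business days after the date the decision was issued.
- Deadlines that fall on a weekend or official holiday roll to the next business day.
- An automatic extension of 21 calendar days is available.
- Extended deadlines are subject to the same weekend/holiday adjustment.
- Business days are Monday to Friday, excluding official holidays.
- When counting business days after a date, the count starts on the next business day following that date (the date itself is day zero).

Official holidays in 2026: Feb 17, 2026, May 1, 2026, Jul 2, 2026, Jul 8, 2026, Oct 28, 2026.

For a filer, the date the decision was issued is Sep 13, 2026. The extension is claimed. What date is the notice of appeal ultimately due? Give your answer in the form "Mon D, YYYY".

7 business days after Sep 13, 2026, excluding weekends and holidays, is Sep 22, 2026.
Sep 22, 2026 is a Tuesday and not a listed holiday, so it stands.
The 21-calendar-day extension moves the deadline from Sep 22, 2026 to Oct 13, 2026.
Oct 13, 2026 is a Tuesday and not a listed holiday, so it stands.
Deadline: Oct 13, 2026.

Oct 13, 2026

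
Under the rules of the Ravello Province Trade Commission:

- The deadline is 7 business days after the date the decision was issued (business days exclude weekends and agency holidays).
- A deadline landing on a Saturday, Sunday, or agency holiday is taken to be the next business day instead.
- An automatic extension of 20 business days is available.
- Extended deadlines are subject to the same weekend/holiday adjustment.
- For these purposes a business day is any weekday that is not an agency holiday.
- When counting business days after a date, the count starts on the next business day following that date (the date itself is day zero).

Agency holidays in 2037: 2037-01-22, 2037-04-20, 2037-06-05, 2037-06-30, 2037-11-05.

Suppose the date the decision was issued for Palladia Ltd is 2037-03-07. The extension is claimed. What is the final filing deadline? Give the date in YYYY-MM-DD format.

Counting 7 business days after 2037-03-07 (skipping weekends and listed holidays) reaches 2037-03-17.
2037-03-17 is a Tuesday and not a listed holiday, so it stands.
Counting 20 further business days from 2037-03-17 reaches 2037-04-14.
2037-04-14 is a Tuesday and not a listed holiday, so it stands.
Deadline: 2037-04-14.

2037-04-14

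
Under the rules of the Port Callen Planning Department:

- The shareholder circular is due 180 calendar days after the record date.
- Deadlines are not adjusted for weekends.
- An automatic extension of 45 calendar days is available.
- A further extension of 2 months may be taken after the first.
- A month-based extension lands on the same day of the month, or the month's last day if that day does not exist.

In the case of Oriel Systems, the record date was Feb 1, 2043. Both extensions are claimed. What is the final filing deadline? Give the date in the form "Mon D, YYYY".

Nov 14, 2043

Trigger date Feb 1, 2043 + 180 calendar days = Jul 31, 2043.
Jul 31, 2043 is a Friday; no weekend or holiday adjustment applies.
Add the 45 calendar-day extension to Jul 31, 2043: Sep 14, 2043.
Sep 14, 2043 is a Monday; no weekend or holiday adjustment applies.
Add 2 months to Sep 14, 2043: Nov 14, 2043.
Nov 14, 2043 falls on a Saturday. The rules make no weekend/holiday allowance, so it remains Nov 14, 2043.
Deadline: Nov 14, 2043.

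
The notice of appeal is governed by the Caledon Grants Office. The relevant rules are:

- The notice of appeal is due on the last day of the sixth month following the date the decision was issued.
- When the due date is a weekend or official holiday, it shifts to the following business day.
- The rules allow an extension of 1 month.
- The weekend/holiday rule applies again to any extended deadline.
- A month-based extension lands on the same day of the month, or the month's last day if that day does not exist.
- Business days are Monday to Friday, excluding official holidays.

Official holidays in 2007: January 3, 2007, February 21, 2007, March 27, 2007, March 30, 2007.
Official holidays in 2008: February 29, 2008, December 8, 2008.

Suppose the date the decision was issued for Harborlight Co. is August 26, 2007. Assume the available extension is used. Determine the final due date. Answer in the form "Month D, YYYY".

The sixth month after August 26, 2007 is February 2008, whose last day is February 29, 2008.
Because February 29, 2008 is a listed holiday, the deadline becomes March 3, 2008 (Monday).
Applying the 1 month extension: 1 month after March 3, 2008 is April 3, 2008.
April 3, 2008 (Thursday) is already a business day.
So the filing is due April 3, 2008.

April 3, 2008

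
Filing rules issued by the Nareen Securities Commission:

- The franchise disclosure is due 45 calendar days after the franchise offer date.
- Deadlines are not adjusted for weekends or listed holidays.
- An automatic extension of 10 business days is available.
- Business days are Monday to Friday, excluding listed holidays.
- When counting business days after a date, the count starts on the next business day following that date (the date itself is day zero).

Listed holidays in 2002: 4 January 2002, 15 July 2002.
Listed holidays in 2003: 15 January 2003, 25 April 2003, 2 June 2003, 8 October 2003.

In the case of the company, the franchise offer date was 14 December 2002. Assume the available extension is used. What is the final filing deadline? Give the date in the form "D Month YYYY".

Trigger date 14 December 2002 + 45 calendar days = 28 January 2003.
28 January 2003 falls on a Tuesday. The rules make no weekend/holiday allowance, so it remains 28 January 2003.
Counting 10 further business days from 28 January 2003 reaches 11 February 2003.
No adjustment is made for weekends or holidays, so 11 February 2003 stands.
The final due date is 11 February 2003.

11 February 2003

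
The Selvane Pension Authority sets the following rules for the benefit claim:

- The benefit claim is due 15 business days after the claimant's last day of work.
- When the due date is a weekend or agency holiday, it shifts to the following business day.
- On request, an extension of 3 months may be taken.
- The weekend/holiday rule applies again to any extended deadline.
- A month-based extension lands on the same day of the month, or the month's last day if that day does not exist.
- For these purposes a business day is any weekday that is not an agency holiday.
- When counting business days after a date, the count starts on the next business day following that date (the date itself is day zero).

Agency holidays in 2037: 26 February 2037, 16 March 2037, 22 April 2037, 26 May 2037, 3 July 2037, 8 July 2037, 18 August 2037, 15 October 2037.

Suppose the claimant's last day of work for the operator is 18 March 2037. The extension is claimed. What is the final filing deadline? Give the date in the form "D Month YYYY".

9 July 2037

Counting 15 business days after 18 March 2037 (skipping weekends and listed holidays) reaches 8 April 2037.
8 April 2037 falls on a Wednesday, which is a business day, so no adjustment is needed.
Add 3 months to 8 April 2037: 8 July 2037.
8 July 2037 falls on a listed holiday. Rolling to the next business day gives 9 July 2037, a Thursday.
Deadline: 9 July 2037.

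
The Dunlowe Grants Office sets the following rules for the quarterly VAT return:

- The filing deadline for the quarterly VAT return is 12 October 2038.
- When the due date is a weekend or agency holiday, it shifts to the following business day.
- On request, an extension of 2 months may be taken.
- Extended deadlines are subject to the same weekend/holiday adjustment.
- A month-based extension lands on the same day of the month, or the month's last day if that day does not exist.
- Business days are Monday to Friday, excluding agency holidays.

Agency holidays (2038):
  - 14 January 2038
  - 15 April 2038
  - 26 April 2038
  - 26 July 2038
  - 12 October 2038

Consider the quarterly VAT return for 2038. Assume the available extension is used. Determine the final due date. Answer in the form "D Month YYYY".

13 December 2038

The statutory due date is 12 October 2038.
12 October 2038 is a listed holiday; the next business day is 13 October 2038 (Wednesday).
The 2 months extension carries 13 October 2038 to 13 December 2038.
13 December 2038 is a Monday and not a listed holiday, so it stands.
Final deadline: 13 December 2038.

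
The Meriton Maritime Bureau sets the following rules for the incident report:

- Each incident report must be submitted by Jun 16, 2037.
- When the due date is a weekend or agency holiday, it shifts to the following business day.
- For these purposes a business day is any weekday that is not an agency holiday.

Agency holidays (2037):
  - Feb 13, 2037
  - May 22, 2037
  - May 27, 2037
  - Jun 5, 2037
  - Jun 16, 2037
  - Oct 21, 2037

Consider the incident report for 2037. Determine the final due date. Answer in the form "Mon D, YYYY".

Jun 17, 2037

The stated deadline is Jun 16, 2037.
Because Jun 16, 2037 is a listed holiday, the deadline becomes Jun 17, 2037 (Wednesday).
So the filing is due Jun 17, 2037.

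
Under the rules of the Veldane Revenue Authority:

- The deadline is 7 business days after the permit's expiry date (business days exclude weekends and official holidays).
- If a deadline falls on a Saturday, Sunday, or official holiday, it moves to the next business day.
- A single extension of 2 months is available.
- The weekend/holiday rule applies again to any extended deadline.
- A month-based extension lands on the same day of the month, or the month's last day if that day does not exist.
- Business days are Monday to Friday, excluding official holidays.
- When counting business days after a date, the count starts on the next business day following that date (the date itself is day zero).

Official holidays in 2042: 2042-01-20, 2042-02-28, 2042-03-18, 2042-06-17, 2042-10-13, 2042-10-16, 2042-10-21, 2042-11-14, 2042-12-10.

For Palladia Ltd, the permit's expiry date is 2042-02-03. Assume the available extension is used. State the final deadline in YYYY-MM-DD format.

Starting the day after 2042-02-03 and counting 7 business days lands on 2042-02-12.
2042-02-12 falls on a Wednesday, which is a business day, so no adjustment is needed.
Add 2 months to 2042-02-12: 2042-04-12.
2042-04-12 is a Saturday, so it moves to the next business day, 2042-04-14 (Monday).
Deadline: 2042-04-14.

2042-04-14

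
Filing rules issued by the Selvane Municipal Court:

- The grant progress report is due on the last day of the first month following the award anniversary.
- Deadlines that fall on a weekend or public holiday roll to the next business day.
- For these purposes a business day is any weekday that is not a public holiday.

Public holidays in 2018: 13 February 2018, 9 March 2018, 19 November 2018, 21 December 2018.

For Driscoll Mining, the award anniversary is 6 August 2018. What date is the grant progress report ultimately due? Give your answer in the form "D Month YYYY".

1 month after 6 August 2018 falls in September 2018; the last day of that month is 30 September 2018.
Because 30 September 2018 is a Sunday, the deadline becomes 1 October 2018 (Monday).
So the filing is due 1 October 2018.

1 October 2018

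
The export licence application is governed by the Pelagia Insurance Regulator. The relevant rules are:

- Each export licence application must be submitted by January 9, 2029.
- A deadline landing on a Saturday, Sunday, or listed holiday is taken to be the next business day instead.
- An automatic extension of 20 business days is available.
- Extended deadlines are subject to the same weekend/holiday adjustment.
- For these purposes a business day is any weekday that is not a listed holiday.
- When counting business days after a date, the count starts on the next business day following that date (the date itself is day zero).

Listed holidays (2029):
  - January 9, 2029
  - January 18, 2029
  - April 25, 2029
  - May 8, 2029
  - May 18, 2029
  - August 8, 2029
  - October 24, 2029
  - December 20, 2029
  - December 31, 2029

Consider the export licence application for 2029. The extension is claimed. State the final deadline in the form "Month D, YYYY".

February 8, 2029

The stated deadline is January 9, 2029.
January 9, 2029 is a listed holiday; the next business day is January 10, 2029 (Wednesday).
Counting 20 further business days from January 10, 2029 reaches February 8, 2029.
February 8, 2029 is a Thursday and not a listed holiday, so it stands.
So the filing is due February 8, 2029.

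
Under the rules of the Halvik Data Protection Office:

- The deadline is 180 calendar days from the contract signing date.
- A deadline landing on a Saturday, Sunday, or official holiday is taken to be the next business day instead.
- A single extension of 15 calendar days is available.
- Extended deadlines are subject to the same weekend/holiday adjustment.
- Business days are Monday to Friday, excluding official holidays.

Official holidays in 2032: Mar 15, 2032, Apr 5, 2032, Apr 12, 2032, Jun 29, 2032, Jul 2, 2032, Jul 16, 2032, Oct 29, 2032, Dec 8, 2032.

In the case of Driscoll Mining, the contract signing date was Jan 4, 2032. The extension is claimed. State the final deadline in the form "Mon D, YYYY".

Jul 20, 2032

Trigger date Jan 4, 2032 + 180 calendar days = Jul 2, 2032.
Because Jul 2, 2032 is a listed holiday, the deadline becomes Jul 5, 2032 (Monday).
The 15-calendar-day extension moves the deadline from Jul 5, 2032 to Jul 20, 2032.
Jul 20, 2032 falls on a Tuesday, which is a business day, so no adjustment is needed.
Deadline: Jul 20, 2032.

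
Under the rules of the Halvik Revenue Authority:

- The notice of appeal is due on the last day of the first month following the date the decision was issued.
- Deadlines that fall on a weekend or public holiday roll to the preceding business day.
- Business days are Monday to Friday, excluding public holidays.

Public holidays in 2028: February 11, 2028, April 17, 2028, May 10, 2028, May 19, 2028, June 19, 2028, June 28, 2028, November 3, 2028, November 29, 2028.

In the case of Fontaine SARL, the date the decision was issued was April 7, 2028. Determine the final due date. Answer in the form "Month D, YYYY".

1 month after April 7, 2028 is May 2028; that month ends on May 31, 2028.
Since May 31, 2028 is a Wednesday and not a holiday, the date is unchanged.
The final due date is May 31, 2028.

May 31, 2028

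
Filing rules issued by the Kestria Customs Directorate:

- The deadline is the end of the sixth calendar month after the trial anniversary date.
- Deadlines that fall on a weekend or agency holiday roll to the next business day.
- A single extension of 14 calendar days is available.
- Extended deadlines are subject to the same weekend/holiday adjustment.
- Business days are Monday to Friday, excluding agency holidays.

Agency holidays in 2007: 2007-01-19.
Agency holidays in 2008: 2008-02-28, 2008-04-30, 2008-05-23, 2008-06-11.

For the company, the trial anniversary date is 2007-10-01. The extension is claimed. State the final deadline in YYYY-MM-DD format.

2008-05-15

The sixth month after 2007-10-01 is April 2008, whose last day is 2008-04-30.
2008-04-30 falls on a listed holiday. Rolling to the next business day gives 2008-05-01, a Thursday.
The 14-calendar-day extension moves the deadline from 2008-05-01 to 2008-05-15.
Since 2008-05-15 is a Thursday and not a holiday, the date is unchanged.
Final deadline: 2008-05-15.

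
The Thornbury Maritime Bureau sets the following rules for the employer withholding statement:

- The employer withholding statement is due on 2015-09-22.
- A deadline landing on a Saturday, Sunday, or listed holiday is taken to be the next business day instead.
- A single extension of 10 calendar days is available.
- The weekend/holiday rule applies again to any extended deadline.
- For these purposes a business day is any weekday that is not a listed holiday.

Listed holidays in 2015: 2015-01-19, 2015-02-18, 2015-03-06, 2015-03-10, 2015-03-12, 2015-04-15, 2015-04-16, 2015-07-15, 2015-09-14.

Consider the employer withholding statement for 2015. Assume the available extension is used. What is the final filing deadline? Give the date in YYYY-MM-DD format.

The stated deadline is 2015-09-22.
2015-09-22 is a Tuesday and not a listed holiday, so it stands.
The 10-calendar-day extension moves the deadline from 2015-09-22 to 2015-10-02.
2015-10-02 (Friday) is already a business day.
So the filing is due 2015-10-02.

2015-10-02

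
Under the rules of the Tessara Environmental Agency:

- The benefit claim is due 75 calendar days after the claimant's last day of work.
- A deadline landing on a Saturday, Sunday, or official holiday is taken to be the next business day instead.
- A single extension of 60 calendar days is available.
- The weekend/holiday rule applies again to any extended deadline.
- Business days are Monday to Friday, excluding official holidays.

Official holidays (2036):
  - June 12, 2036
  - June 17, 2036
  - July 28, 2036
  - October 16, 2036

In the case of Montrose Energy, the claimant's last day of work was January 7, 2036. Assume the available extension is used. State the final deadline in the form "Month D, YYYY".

75 calendar days after January 7, 2036 is March 22, 2036.
Because March 22, 2036 is a Saturday, the deadline becomes March 24, 2036 (Monday).
Applying the 60-calendar-day extension: March 24, 2036 + 60 days = May 23, 2036.
May 23, 2036 falls on a Friday, which is a business day, so no adjustment is needed.
Final deadline: May 23, 2036.

May 23, 2036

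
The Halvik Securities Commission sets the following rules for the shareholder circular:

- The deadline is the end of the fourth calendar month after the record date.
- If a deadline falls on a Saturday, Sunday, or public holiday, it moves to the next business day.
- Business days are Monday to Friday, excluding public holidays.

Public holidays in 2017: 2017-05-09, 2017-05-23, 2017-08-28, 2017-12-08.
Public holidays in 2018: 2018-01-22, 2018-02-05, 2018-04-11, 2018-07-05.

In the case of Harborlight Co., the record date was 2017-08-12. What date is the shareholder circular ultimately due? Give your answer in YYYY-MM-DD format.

2018-01-01

4 months after 2017-08-12 falls in December 2017; the last day of that month is 2017-12-31.
Because 2017-12-31 is a Sunday, the deadline becomes 2018-01-01 (Monday).
So the filing is due 2018-01-01.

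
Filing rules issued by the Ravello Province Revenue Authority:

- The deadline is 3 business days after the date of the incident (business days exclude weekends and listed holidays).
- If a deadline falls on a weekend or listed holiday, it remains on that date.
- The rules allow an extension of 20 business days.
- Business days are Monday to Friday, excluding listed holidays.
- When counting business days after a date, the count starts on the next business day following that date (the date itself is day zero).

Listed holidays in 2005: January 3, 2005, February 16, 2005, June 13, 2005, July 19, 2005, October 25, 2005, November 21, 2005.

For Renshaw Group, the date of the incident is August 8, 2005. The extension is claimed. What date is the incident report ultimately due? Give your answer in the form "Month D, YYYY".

September 8, 2005

3 business days after August 8, 2005, excluding weekends and holidays, is August 11, 2005.
No adjustment is made for weekends or holidays, so August 11, 2005 stands.
The 20-business-day extension runs from August 11, 2005 to September 8, 2005.
September 8, 2005 is a Thursday; no weekend or holiday adjustment applies.
Final deadline: September 8, 2005.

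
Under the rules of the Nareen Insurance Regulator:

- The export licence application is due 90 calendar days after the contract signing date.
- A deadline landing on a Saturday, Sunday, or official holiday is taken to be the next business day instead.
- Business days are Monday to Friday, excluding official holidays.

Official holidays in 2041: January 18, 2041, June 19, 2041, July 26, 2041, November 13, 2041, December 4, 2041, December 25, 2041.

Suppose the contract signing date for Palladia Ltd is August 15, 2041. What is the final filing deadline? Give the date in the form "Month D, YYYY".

From August 15, 2041, 90 calendar days later is November 13, 2041.
Because November 13, 2041 is a listed holiday, the deadline becomes November 14, 2041 (Thursday).
Final deadline: November 14, 2041.

November 14, 2041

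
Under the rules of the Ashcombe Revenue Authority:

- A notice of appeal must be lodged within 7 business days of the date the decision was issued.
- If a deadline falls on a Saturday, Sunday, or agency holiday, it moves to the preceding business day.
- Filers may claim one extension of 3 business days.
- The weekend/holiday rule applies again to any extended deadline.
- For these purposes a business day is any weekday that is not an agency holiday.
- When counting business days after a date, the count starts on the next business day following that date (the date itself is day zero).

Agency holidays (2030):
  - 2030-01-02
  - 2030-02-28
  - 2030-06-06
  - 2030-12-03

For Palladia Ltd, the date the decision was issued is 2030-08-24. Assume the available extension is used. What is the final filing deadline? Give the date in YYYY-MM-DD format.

Counting 7 business days after 2030-08-24 (skipping weekends and listed holidays) reaches 2030-09-03.
2030-09-03 falls on a Tuesday, which is a business day, so no adjustment is needed.
Applying the 3-business-day extension: 3 business days after 2030-09-03 is 2030-09-06.
2030-09-06 (Friday) is already a business day.
Deadline: 2030-09-06.

2030-09-06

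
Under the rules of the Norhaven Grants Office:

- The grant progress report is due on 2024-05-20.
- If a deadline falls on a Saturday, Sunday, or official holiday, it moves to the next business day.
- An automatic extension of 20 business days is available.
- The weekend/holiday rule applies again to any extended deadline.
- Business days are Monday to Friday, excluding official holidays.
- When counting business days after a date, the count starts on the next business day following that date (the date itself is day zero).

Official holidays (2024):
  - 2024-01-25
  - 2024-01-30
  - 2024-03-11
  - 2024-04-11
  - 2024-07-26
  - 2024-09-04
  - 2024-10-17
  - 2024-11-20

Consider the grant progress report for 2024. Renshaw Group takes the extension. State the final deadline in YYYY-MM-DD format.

2024-06-17

The statutory due date is 2024-05-20.
2024-05-20 is a Monday and not a listed holiday, so it stands.
The 20-business-day extension runs from 2024-05-20 to 2024-06-17.
2024-06-17 (Monday) is already a business day.
The final due date is 2024-06-17.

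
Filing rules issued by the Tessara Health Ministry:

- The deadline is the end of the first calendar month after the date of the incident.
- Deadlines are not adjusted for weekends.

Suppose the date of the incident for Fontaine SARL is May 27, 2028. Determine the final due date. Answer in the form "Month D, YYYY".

The first month after May 27, 2028 is June 2028, whose last day is June 30, 2028.
June 30, 2028 falls on a Friday. The rules make no weekend/holiday allowance, so it remains June 30, 2028.
So the filing is due June 30, 2028.

June 30, 2028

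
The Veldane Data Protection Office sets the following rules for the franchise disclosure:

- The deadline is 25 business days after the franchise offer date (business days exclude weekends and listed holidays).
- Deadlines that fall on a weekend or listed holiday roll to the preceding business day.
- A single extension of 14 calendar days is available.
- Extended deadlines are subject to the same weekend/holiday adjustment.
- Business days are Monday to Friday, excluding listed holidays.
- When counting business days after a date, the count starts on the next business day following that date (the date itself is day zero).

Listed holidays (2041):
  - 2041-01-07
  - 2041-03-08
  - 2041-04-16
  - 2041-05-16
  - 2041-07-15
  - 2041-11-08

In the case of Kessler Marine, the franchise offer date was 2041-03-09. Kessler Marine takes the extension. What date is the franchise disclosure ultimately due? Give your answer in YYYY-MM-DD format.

2041-04-26

25 business days after 2041-03-09, excluding weekends and holidays, is 2041-04-12.
Since 2041-04-12 is a Friday and not a holiday, the date is unchanged.
The 14-calendar-day extension moves the deadline from 2041-04-12 to 2041-04-26.
Since 2041-04-26 is a Friday and not a holiday, the date is unchanged.
So the filing is due 2041-04-26.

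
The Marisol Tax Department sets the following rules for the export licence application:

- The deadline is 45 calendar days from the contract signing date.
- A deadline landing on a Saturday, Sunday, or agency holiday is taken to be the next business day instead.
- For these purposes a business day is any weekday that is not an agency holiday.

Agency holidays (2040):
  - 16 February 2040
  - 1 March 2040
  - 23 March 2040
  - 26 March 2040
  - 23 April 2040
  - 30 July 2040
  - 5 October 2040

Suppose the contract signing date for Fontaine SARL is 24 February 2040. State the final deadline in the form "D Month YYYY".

Adding 45 calendar days to 24 February 2040 gives 9 April 2040.
9 April 2040 falls on a Monday, which is a business day, so no adjustment is needed.
Deadline: 9 April 2040.

9 April 2040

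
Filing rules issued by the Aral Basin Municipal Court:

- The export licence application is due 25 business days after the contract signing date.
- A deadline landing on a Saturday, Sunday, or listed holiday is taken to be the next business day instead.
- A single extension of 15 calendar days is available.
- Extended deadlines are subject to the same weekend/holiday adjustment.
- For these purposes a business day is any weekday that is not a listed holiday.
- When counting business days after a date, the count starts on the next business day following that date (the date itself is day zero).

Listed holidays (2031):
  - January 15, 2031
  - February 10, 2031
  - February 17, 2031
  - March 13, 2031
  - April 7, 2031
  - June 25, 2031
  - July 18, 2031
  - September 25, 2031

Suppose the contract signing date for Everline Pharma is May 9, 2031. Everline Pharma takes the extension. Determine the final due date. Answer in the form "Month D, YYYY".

25 business days after May 9, 2031, excluding weekends and holidays, is June 13, 2031.
June 13, 2031 (Friday) is already a business day.
Applying the 15-calendar-day extension: June 13, 2031 + 15 days = June 28, 2031.
June 28, 2031 is a Saturday, so it moves to the next business day, June 30, 2031 (Monday).
So the filing is due June 30, 2031.

June 30, 2031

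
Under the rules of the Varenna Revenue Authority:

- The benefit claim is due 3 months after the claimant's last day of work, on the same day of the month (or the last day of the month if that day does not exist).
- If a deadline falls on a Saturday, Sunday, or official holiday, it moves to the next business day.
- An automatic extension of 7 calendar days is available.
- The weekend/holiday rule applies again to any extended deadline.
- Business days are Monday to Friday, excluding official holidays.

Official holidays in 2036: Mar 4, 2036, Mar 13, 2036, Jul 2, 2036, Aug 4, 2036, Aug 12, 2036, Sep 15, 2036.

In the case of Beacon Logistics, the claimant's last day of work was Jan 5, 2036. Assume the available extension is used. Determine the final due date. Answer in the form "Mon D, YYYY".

Apr 14, 2036

Moving 3 months forward from Jan 5, 2036 on the corresponding day gives Apr 5, 2036.
Apr 5, 2036 is a Saturday, so it moves to the next business day, Apr 7, 2036 (Monday).
Add the 7 calendar-day extension to Apr 7, 2036: Apr 14, 2036.
Apr 14, 2036 is a Monday and not a listed holiday, so it stands.
Final deadline: Apr 14, 2036.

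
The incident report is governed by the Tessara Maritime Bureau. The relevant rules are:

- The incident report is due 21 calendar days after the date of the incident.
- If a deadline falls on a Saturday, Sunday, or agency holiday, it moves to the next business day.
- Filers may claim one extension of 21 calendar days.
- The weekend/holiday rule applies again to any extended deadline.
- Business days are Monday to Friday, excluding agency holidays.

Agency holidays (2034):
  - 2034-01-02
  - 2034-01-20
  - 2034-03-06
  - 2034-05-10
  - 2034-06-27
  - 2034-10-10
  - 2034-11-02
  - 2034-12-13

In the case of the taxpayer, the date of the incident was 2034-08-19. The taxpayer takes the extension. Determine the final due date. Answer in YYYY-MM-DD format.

From 2034-08-19, 21 calendar days later is 2034-09-09.
2034-09-09 is a Saturday; the next business day is 2034-09-11 (Monday).
Applying the 21-calendar-day extension: 2034-09-11 + 21 days = 2034-10-02.
2034-10-02 (Monday) is already a business day.
The final due date is 2034-10-02.

2034-10-02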